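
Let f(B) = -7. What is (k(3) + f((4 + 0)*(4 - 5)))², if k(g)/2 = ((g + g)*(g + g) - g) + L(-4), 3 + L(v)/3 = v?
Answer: 289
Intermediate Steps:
L(v) = -9 + 3*v
k(g) = -42 - 2*g + 8*g² (k(g) = 2*(((g + g)*(g + g) - g) + (-9 + 3*(-4))) = 2*(((2*g)*(2*g) - g) + (-9 - 12)) = 2*((4*g² - g) - 21) = 2*((-g + 4*g²) - 21) = 2*(-21 - g + 4*g²) = -42 - 2*g + 8*g²)
(k(3) + f((4 + 0)*(4 - 5)))² = ((-42 - 2*3 + 8*3²) - 7)² = ((-42 - 6 + 8*9) - 7)² = ((-42 - 6 + 72) - 7)² = (24 - 7)² = 17² = 289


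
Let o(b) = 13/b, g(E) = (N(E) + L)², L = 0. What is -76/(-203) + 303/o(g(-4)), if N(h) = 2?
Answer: 247024/2639 ≈ 93.605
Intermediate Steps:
g(E) = 4 (g(E) = (2 + 0)² = 2² = 4)
-76/(-203) + 303/o(g(-4)) = -76/(-203) + 303/((13/4)) = -76*(-1/203) + 303/((13*(¼))) = 76/203 + 303/(13/4) = 76/203 + 303*(4/13) = 76/203 + 1212/13 = 247024/2639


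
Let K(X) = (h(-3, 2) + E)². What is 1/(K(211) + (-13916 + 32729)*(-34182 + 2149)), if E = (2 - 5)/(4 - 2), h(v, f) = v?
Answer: -4/2410547235 ≈ -1.6594e-9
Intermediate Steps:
E = -3/2 ≈ -1.5000
K(X) = 81/4 (K(X) = (-3 - 3/2)² = (-9/2)² = 81/4)
1/(K(211) + (-13916 + 32729)*(-34182 + 2149)) = 1/(81/4 + (-13916 + 32729)*(-34182 + 2149)) = 1/(81/4 + 18813*(-32033)) = 1/(81/4 - 602636829) = 1/(-2410547235/4) = -4/2410547235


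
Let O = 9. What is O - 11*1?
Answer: -2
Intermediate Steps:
O - 11*1 = 9 - 11*1 = 9 - 11 = -2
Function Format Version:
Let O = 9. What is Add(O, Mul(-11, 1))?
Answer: -2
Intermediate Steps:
Add(O, Mul(-11, 1)) = Add(9, Mul(-11, 1)) = Add(9, -11) = -2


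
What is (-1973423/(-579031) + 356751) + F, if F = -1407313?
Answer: -608305991999/579031 ≈ -1.0506e+6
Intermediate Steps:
(-1973423/(-579031) + 356751) + F = (-1973423/(-579031) + 356751) - 1407313 = (-1973423*(-1/579031) + 356751) - 1407313 = (1973423/579031 + 356751) - 1407313 = 206571861704/579031 - 1407313 = -608305991999/579031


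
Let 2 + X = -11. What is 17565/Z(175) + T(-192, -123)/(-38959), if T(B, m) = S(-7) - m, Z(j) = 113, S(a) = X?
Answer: 684302405/4402367 ≈ 155.44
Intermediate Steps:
X = -13 (X = -2 - 11 = -13)
S(a) = -13
T(B, m) = -13 - m
17565/Z(175) + T(-192, -123)/(-38959) = 17565/113 + (-13 - 1*(-123))/(-38959) = 17565*(1/113) + (-13 + 123)*(-1/38959) = 17565/113 + 110*(-1/38959) = 17565/113 - 110/38959 = 684302405/4402367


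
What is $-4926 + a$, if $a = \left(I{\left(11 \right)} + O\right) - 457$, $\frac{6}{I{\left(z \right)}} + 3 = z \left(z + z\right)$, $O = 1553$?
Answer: $- \frac{915364}{239} \approx -3830.0$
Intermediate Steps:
$I{\left(z \right)} = \frac{6}{-3 + 2 z^{2}}$ ($I{\left(z \right)} = \frac{6}{-3 + z \left(z + z\right)} = \frac{6}{-3 + z 2 z} = \frac{6}{-3 + 2 z^{2}}$)
$a = \frac{261950}{239}$ ($a = \left(\frac{6}{-3 + 2 \cdot 11^{2}} + 1553\right) - 457 = \left(\frac{6}{-3 + 2 \cdot 121} + 1553\right) - 457 = \left(\frac{6}{-3 + 242} + 1553\right) - 457 = \left(\frac{6}{239} + 1553\right) - 457 = \frac{371173}{239} - 457 = \frac{261950}{239} \approx 1096.0$)
$-4926 + a = -4926 + \frac{261950}{239} = - \frac{915364}{239}$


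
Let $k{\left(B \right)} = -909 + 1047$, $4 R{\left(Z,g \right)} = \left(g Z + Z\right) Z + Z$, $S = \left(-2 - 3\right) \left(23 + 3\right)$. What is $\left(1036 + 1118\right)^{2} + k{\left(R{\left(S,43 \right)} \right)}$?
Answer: $4639854$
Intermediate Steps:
$S = -130$ ($S = \left(-5\right) 26 = -130$)
$R{\left(Z,g \right)} = \frac{Z}{4} + \frac{Z \left(Z + Z g\right)}{4}$ ($R{\left(Z,g \right)} = \frac{\left(g Z + Z\right) Z + Z}{4} = \frac{\left(Z g + Z\right) Z + Z}{4} = \frac{\left(Z + Z g\right) Z + Z}{4} = \frac{Z \left(Z + Z g\right) + Z}{4} = \frac{Z + Z \left(Z + Z g\right)}{4} = \frac{Z}{4} + \frac{Z \left(Z + Z g\right)}{4}$)
$k{\left(B \right)} = 138$
$\left(1036 + 1118\right)^{2} + k{\left(R{\left(S,43 \right)} \right)} = \left(1036 + 1118\right)^{2} + 138 = 2154^{2} + 138 = 4639716 + 138 = 4639854$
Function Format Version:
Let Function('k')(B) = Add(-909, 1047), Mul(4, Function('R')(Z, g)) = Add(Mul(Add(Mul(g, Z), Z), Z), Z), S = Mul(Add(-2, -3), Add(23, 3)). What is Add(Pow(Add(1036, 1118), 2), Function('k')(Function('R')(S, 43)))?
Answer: 4639854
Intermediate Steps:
S = -130 (S = Mul(-5, 26) = -130)
Function('R')(Z, g) = Add(Mul(Rational(1, 4), Z), Mul(Rational(1, 4), Z, Add(Z, Mul(Z, g)))) (Function('R')(Z, g) = Mul(Rational(1, 4), Add(Mul(Add(Mul(g, Z), Z), Z), Z)) = Mul(Rational(1, 4), Add(Mul(Add(Mul(Z, g), Z), Z), Z)) = Mul(Rational(1, 4), Add(Mul(Add(Z, Mul(Z, g)), Z), Z)) = Mul(Rational(1, 4), Add(Mul(Z, Add(Z, Mul(Z, g))), Z)) = Mul(Rational(1, 4), Add(Z, Mul(Z, Add(Z, Mul(Z, g))))) = Add(Mul(Rational(1, 4), Z), Mul(Rational(1, 4), Z, Add(Z, Mul(Z, g)))))
Function('k')(B) = 138
Add(Pow(Add(1036, 1118), 2), Function('k')(Function('R')(S, 43))) = Add(Pow(Add(1036, 1118), 2), 138) = Add(Pow(2154, 2), 138) = Add(4639716, 138) = 4639854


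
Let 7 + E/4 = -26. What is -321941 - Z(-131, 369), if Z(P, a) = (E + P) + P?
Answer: -321547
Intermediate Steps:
E = -132 (E = -28 + 4*(-26) = -28 - 104 = -132)
Z(P, a) = -132 + 2*P (Z(P, a) = (-132 + P) + P = -132 + 2*P)
-321941 - Z(-131, 369) = -321941 - (-132 + 2*(-131)) = -321941 - (-132 - 262) = -321941 - 1*(-394) = -321941 + 394 = -321547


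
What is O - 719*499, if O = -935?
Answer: -359716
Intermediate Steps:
O - 719*499 = -935 - 719*499 = -935 - 358781 = -359716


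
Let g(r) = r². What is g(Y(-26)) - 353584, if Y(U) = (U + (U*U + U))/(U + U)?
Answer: -353440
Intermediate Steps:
Y(U) = (U² + 2*U)/(2*U) (Y(U) = (U + (U² + U))/((2*U)) = (U + (U + U²))*(1/(2*U)) = (U² + 2*U)*(1/(2*U)) = (U² + 2*U)/(2*U))
g(Y(-26)) - 353584 = (1 + (½)*(-26))² - 353584 = (1 - 13)² - 353584 = (-12)² - 353584 = 144 - 353584 = -353440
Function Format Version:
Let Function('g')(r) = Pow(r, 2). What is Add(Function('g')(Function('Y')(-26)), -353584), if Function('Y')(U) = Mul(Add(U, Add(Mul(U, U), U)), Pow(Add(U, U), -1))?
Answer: -353440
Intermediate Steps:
Function('Y')(U) = Mul(Rational(1, 2), Pow(U, -1), Add(Pow(U, 2), Mul(2, U))) (Function('Y')(U) = Mul(Add(U, Add(Pow(U, 2), U)), Pow(Mul(2, U), -1)) = Mul(Add(U, Add(U, Pow(U, 2))), Mul(Rational(1, 2), Pow(U, -1))) = Mul(Add(Pow(U, 2), Mul(2, U)), Mul(Rational(1, 2), Pow(U, -1))) = Mul(Rational(1, 2), Pow(U, -1), Add(Pow(U, 2), Mul(2, U))))
Add(Function('g')(Function('Y')(-26)), -353584) = Add(Pow(Add(1, Mul(Rational(1, 2), -26)), 2), -353584) = Add(Pow(Add(1, -13), 2), -353584) = Add(Pow(-12, 2), -353584) = Add(144, -353584) = -353440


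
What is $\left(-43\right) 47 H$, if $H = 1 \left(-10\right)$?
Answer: $20210$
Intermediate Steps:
$H = -10$
$\left(-43\right) 47 H = \left(-43\right) 47 \left(-10\right) = \left(-2021\right) \left(-10\right) = 20210$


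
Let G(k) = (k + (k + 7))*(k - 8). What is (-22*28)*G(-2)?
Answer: 18480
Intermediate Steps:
G(k) = (-8 + k)*(7 + 2*k) (G(k) = (k + (7 + k))*(-8 + k) = (7 + 2*k)*(-8 + k) = (-8 + k)*(7 + 2*k))
(-22*28)*G(-2) = (-22*28)*(-56 - 9*(-2) + 2*(-2)**2) = -616*(-56 + 18 + 2*4) = -616*(-56 + 18 + 8) = -616*(-30) = 18480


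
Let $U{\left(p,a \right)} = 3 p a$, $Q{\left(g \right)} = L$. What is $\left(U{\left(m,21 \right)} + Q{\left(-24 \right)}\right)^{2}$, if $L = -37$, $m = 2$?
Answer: $7921$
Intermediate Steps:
$Q{\left(g \right)} = -37$
$U{\left(p,a \right)} = 3 a p$
$\left(U{\left(m,21 \right)} + Q{\left(-24 \right)}\right)^{2} = \left(3 \cdot 21 \cdot 2 - 37\right)^{2} = \left(126 - 37\right)^{2} = 89^{2} = 7921$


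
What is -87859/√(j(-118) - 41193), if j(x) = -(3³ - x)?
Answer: 87859*I*√41338/41338 ≈ 432.13*I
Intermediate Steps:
j(x) = -27 + x (j(x) = -(27 - x) = -27 + x)
-87859/√(j(-118) - 41193) = -87859/√((-27 - 118) - 41193) = -87859/√(-145 - 41193) = -87859*(-I*√41338/41338) = -(-87859)*I*√41338/41338 = 87859*I*√41338/41338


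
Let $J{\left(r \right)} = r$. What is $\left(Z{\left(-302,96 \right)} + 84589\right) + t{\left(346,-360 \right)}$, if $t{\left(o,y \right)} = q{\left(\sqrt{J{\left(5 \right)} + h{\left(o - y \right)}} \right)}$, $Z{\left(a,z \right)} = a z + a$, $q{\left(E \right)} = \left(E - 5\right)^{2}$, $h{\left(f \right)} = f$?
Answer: $56031 - 30 \sqrt{79} \approx 55764.0$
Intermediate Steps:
$q{\left(E \right)} = \left(-5 + E\right)^{2}$
$Z{\left(a,z \right)} = a + a z$
$t{\left(o,y \right)} = \left(-5 + \sqrt{5 + o - y}\right)^{2}$ ($t{\left(o,y \right)} = \left(-5 + \sqrt{5 + \left(o - y\right)}\right)^{2} = \left(-5 + \sqrt{5 + o - y}\right)^{2}$)
$\left(Z{\left(-302,96 \right)} + 84589\right) + t{\left(346,-360 \right)} = \left(- 302 \left(1 + 96\right) + 84589\right) + \left(-5 + \sqrt{5 + 346 - -360}\right)^{2} = \left(\left(-302\right) 97 + 84589\right) + \left(-5 + \sqrt{5 + 346 + 360}\right)^{2} = \left(-29294 + 84589\right) + \left(-5 + \sqrt{711}\right)^{2} = 55295 + \left(-5 + 3 \sqrt{79}\right)^{2}$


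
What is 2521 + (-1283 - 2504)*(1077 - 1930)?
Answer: 3232832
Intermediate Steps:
2521 + (-1283 - 2504)*(1077 - 1930) = 2521 - 3787*(-853) = 2521 + 3230311 = 3232832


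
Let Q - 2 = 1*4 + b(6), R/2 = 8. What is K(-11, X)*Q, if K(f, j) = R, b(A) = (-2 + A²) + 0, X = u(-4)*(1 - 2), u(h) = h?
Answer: 640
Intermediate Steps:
R = 16 (R = 2*8 = 16)
X = 4 (X = -4*(1 - 2) = -4*(-1) = 4)
b(A) = -2 + A²
K(f, j) = 16
Q = 40 (Q = 2 + (1*4 + (-2 + 6²)) = 2 + (4 + (-2 + 36)) = 2 + (4 + 34) = 2 + 38 = 40)
K(-11, X)*Q = 16*40 = 640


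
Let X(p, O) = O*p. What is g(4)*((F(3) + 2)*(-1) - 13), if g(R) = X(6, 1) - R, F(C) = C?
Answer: -36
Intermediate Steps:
g(R) = 6 - R (g(R) = 1*6 - R = 6 - R)
g(4)*((F(3) + 2)*(-1) - 13) = (6 - 1*4)*((3 + 2)*(-1) - 13) = (6 - 4)*(5*(-1) - 13) = 2*(-5 - 13) = 2*(-18) = -36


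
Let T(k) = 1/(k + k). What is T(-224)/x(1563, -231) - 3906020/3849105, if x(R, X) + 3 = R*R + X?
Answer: -284968970295647/280816659264960 ≈ -1.0148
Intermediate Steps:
x(R, X) = -3 + X + R² (x(R, X) = -3 + (R*R + X) = -3 + (R² + X) = -3 + (X + R²) = -3 + X + R²)
T(k) = 1/(2*k)
T(-224)/x(1563, -231) - 3906020/3849105 = ((½)/(-224))/(-3 - 231 + 1563²) - 3906020/3849105 = ((½)*(-1/224))/(-3 - 231 + 2442969) - 3906020*1/3849105 = -1/448/2442735 - 781204/769821 = -1/448*1/2442735 - 781204/769821 = -1/1094345280 - 781204/769821 = -284968970295647/280816659264960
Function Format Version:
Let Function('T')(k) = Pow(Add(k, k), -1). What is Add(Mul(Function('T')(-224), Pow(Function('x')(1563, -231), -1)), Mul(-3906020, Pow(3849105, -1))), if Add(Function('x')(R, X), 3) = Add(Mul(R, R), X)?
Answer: Rational(-284968970295647, 280816659264960) ≈ -1.0148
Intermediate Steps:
Function('x')(R, X) = Add(-3, X, Pow(R, 2)) (Function('x')(R, X) = Add(-3, Add(Mul(R, R), X)) = Add(-3, Add(Pow(R, 2), X)) = Add(-3, Add(X, Pow(R, 2))) = Add(-3, X, Pow(R, 2)))
Function('T')(k) = Mul(Rational(1, 2), Pow(k, -1)) (Function('T')(k) = Pow(Mul(2, k), -1) = Mul(Rational(1, 2), Pow(k, -1)))
Add(Mul(Function('T')(-224), Pow(Function('x')(1563, -231), -1)), Mul(-3906020, Pow(3849105, -1))) = Add(Mul(Mul(Rational(1, 2), Pow(-224, -1)), Pow(Add(-3, -231, Pow(1563, 2)), -1)), Mul(-3906020, Pow(3849105, -1))) = Add(Mul(Mul(Rational(1, 2), Rational(-1, 224)), Pow(Add(-3, -231, 2442969), -1)), Mul(-3906020, Rational(1, 3849105))) = Add(Mul(Rational(-1, 448), Pow(2442735, -1)), Rational(-781204, 769821)) = Add(Mul(Rational(-1, 448), Rational(1, 2442735)), Rational(-781204, 769821)) = Add(Rational(-1, 1094345280), Rational(-781204, 769821)) = Rational(-284968970295647, 280816659264960)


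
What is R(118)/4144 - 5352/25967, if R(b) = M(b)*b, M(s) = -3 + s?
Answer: 165096751/53803624 ≈ 3.0685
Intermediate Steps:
R(b) = b*(-3 + b) (R(b) = (-3 + b)*b = b*(-3 + b))
R(118)/4144 - 5352/25967 = (118*(-3 + 118))/4144 - 5352/25967 = (118*115)*(1/4144) - 5352*1/25967 = 13570*(1/4144) - 5352/25967 = 6785/2072 - 5352/25967 = 165096751/53803624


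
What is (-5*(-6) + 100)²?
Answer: 16900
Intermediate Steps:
(-5*(-6) + 100)² = (30 + 100)² = 130² = 16900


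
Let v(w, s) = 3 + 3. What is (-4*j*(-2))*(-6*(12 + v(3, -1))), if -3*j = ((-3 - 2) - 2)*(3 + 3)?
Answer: -12096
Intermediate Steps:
j = 14 (j = -((-3 - 2) - 2)*(3 + 3)/3 = -(-5 - 2)*6/3 = -(-7)*6/3 = -1/3*(-42) = 14)
v(w, s) = 6
(-4*j*(-2))*(-6*(12 + v(3, -1))) = (-4*14*(-2))*(-6*(12 + 6)) = (-56*(-2))*(-6*18) = 112*(-108) = -12096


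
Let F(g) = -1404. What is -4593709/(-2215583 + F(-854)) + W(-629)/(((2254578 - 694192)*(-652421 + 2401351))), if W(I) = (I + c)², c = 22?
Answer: 12536259720919651983/6050170574358129260 ≈ 2.0721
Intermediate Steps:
W(I) = (22 + I)² (W(I) = (I + 22)² = (22 + I)²)
-4593709/(-2215583 + F(-854)) + W(-629)/(((2254578 - 694192)*(-652421 + 2401351))) = -4593709/(-2215583 - 1404) + (22 - 629)²/(((2254578 - 694192)*(-652421 + 2401351))) = -4593709/(-2216987) + (-607)²/((1560386*1748930)) = -4593709*(-1/2216987) + 368449/2729005886980 = 4593709/2216987 + 368449*(1/2729005886980) = 4593709/2216987 + 368449/2729005886980 = 12536259720919651983/6050170574358129260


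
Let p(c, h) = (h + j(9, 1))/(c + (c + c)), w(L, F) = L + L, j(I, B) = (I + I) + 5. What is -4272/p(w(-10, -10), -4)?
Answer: 256320/19 ≈ 13491.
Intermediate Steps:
j(I, B) = 5 + 2*I (j(I, B) = 2*I + 5 = 5 + 2*I)
w(L, F) = 2*L
p(c, h) = (23 + h)/(3*c) (p(c, h) = (h + (5 + 2*9))/(c + (c + c)) = (h + (5 + 18))/(c + 2*c) = (h + 23)/((3*c)) = (23 + h)*(1/(3*c)) = (23 + h)/(3*c))
-4272/p(w(-10, -10), -4) = -4272*(-60/(23 - 4)) = -4272/((⅓)*19/(-20)) = -4272/((⅓)*(-1/20)*19) = -4272/(-19/60) = -4272*(-60/19) = 256320/19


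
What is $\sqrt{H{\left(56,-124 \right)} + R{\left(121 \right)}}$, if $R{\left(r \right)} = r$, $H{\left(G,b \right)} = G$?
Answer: $\sqrt{177} \approx 13.304$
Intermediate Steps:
$\sqrt{H{\left(56,-124 \right)} + R{\left(121 \right)}} = \sqrt{56 + 121} = \sqrt{177}$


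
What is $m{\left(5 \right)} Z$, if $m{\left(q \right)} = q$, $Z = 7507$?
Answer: $37535$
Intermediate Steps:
$m{\left(5 \right)} Z = 5 \cdot 7507 = 37535$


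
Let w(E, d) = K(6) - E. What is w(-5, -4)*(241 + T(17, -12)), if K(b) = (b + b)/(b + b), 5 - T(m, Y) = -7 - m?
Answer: 1620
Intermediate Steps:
T(m, Y) = 12 + m (T(m, Y) = 5 - (-7 - m) = 5 + (7 + m) = 12 + m)
K(b) = 1 (K(b) = (2*b)/((2*b)) = (2*b)*(1/(2*b)) = 1)
w(E, d) = 1 - E
w(-5, -4)*(241 + T(17, -12)) = (1 - 1*(-5))*(241 + (12 + 17)) = (1 + 5)*(241 + 29) = 6*270 = 1620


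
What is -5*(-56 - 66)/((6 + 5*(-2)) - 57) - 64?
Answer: -74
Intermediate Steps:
-5*(-56 - 66)/((6 + 5*(-2)) - 57) - 64 = -(-610)/((6 - 10) - 57) - 64 = -(-610)/(-4 - 57) - 64 = -(-610)/(-61) - 64 = -(-610)*(-1)/61 - 64 = -5*2 - 64 = -10 - 64 = -74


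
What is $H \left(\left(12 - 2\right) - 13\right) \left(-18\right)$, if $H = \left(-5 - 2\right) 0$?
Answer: $0$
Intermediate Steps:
$H = 0$ ($H = \left(-7\right) 0 = 0$)
$H \left(\left(12 - 2\right) - 13\right) \left(-18\right) = 0 \left(\left(12 - 2\right) - 13\right) \left(-18\right) = 0 \left(10 - 13\right) \left(-18\right) = 0 \left(-3\right) \left(-18\right) = 0 \left(-18\right) = 0$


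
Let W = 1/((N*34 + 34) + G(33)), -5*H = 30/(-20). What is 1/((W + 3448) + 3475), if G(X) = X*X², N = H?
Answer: 179906/1245489243 ≈ 0.00014445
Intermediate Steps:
H = 3/10 (H = -6/(-20) = -6*(-1)/20 = -⅕*(-3/2) = 3/10 ≈ 0.30000)
N = 3/10 ≈ 0.30000
G(X) = X³
W = 5/179906 (W = 1/(((3/10)*34 + 34) + 33³) = 1/((51/5 + 34) + 35937) = 1/(221/5 + 35937) = 1/(179906/5) = 5/179906 ≈ 2.7792e-5)
1/((W + 3448) + 3475) = 1/((5/179906 + 3448) + 3475) = 1/(620315893/179906 + 3475) = 1/(1245489243/179906) = 179906/1245489243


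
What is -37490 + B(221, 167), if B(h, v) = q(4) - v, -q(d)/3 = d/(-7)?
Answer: -263587/7 ≈ -37655.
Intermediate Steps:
q(d) = 3*d/7 (q(d) = -3*d/(-7) = -3*d*(-1)/7 = -(-3)*d/7 = 3*d/7)
B(h, v) = 12/7 - v (B(h, v) = (3/7)*4 - v = 12/7 - v)
-37490 + B(221, 167) = -37490 + (12/7 - 1*167) = -37490 + (12/7 - 167) = -37490 - 1157/7 = -263587/7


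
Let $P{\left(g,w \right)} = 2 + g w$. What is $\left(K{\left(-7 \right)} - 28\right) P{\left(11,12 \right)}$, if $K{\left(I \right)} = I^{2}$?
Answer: $2814$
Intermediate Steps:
$\left(K{\left(-7 \right)} - 28\right) P{\left(11,12 \right)} = \left(\left(-7\right)^{2} - 28\right) \left(2 + 11 \cdot 12\right) = \left(49 - 28\right) \left(2 + 132\right) = 21 \cdot 134 = 2814$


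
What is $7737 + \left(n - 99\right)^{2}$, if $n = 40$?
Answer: $11218$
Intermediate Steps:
$7737 + \left(n - 99\right)^{2} = 7737 + \left(40 - 99\right)^{2} = 7737 + \left(-59\right)^{2} = 7737 + 3481 = 11218$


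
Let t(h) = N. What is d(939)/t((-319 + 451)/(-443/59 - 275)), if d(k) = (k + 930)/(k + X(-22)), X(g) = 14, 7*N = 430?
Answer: 13083/409790 ≈ 0.031926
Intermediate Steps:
N = 430/7 (N = (⅐)*430 = 430/7 ≈ 61.429)
t(h) = 430/7
d(k) = (930 + k)/(14 + k) (d(k) = (k + 930)/(k + 14) = (930 + k)/(14 + k))
d(939)/t((-319 + 451)/(-443/59 - 275)) = ((930 + 939)/(14 + 939))/(430/7) = (1869/953)*(7/430) = 13083/409790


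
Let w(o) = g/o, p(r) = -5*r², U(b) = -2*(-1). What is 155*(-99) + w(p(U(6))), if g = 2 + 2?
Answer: -76726/5 ≈ -15345.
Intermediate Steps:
g = 4
U(b) = 2
w(o) = 4/o
155*(-99) + w(p(U(6))) = 155*(-99) + 4/((-5*2²)) = -15345 + 4/((-5*4)) = -15345 + 4/(-20) = -15345 + 4*(-1/20) = -15345 - ⅕ = -76726/5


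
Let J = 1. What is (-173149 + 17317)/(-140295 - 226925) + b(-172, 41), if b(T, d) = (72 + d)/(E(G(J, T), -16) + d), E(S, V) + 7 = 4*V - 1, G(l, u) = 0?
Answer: -213169/66185 ≈ -3.2208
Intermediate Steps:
E(S, V) = -8 + 4*V (E(S, V) = -7 + (4*V - 1) = -7 + (-1 + 4*V) = -8 + 4*V)
b(T, d) = (72 + d)/(-72 + d) (b(T, d) = (72 + d)/((-8 + 4*(-16)) + d) = (72 + d)/((-8 - 64) + d) = (72 + d)/(-72 + d))
(-173149 + 17317)/(-140295 - 226925) + b(-172, 41) = (-173149 + 17317)/(-140295 - 226925) + (72 + 41)/(-72 + 41) = -155832/(-367220) + 113/(-31) = -155832*(-1/367220) - 1/31*113 = 906/2135 - 113/31 = -213169/66185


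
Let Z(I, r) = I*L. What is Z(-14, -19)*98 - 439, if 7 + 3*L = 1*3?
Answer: 4171/3 ≈ 1390.3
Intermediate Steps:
L = -4/3 (L = -7/3 + (1*3)/3 = -7/3 + (⅓)*3 = -7/3 + 1 = -4/3 ≈ -1.3333)
Z(I, r) = -4*I/3 (Z(I, r) = I*(-4/3) = -4*I/3)
Z(-14, -19)*98 - 439 = -4/3*(-14)*98 - 439 = (56/3)*98 - 439 = 5488/3 - 439 = 4171/3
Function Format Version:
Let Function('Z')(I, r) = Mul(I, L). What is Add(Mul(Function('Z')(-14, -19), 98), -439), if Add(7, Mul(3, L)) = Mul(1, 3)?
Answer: Rational(4171, 3) ≈ 1390.3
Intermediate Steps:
L = Rational(-4, 3) (L = Add(Rational(-7, 3), Mul(Rational(1, 3), Mul(1, 3))) = Add(Rational(-7, 3), Mul(Rational(1, 3), 3)) = Add(Rational(-7, 3), 1) = Rational(-4, 3) ≈ -1.3333)
Function('Z')(I, r) = Mul(Rational(-4, 3), I) (Function('Z')(I, r) = Mul(I, Rational(-4, 3)) = Mul(Rational(-4, 3), I))
Add(Mul(Function('Z')(-14, -19), 98), -439) = Add(Mul(Mul(Rational(-4, 3), -14), 98), -439) = Add(Mul(Rational(56, 3), 98), -439) = Add(Rational(5488, 3), -439) = Rational(4171, 3)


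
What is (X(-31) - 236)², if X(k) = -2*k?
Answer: 30276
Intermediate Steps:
(X(-31) - 236)² = (-2*(-31) - 236)² = (62 - 236)² = (-174)² = 30276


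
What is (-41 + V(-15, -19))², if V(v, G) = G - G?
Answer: 1681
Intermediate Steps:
V(v, G) = 0
(-41 + V(-15, -19))² = (-41 + 0)² = (-41)² = 1681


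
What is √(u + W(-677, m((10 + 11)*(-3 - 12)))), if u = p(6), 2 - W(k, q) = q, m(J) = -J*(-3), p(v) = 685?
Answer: 4*√102 ≈ 40.398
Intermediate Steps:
m(J) = 3*J
W(k, q) = 2 - q
u = 685
√(u + W(-677, m((10 + 11)*(-3 - 12)))) = √(685 + (2 - 3*(10 + 11)*(-3 - 12))) = √(685 + (2 - 3*21*(-15))) = √(685 + (2 - 3*(-315))) = √(685 + (2 - 1*(-945))) = √(685 + (2 + 945)) = √(685 + 947) = √1632 = 4*√102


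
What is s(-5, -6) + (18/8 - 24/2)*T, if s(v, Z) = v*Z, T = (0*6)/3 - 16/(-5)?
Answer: -6/5 ≈ -1.2000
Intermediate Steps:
T = 16/5 (T = 0*(⅓) - 16*(-⅕) = 0 + 16/5 = 16/5 ≈ 3.2000)
s(v, Z) = Z*v
s(-5, -6) + (18/8 - 24/2)*T = -6*(-5) + (18/8 - 24/2)*(16/5) = 30 + (18*(⅛) - 24*½)*(16/5) = 30 + (9/4 - 12)*(16/5) = 30 - 39/4*16/5 = 30 - 156/5 = -6/5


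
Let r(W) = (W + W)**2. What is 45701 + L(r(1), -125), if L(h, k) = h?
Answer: 45705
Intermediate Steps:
r(W) = 4*W**2 (r(W) = (2*W)**2 = 4*W**2)
45701 + L(r(1), -125) = 45701 + 4*1**2 = 45701 + 4*1 = 45701 + 4 = 45705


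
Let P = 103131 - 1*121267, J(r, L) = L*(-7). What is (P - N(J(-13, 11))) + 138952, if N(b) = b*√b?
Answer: 120816 + 77*I*√77 ≈ 1.2082e+5 + 675.67*I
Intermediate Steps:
J(r, L) = -7*L
N(b) = b^(3/2)
P = -18136 (P = 103131 - 121267 = -18136)
(P - N(J(-13, 11))) + 138952 = (-18136 - (-7*11)^(3/2)) + 138952 = (-18136 - (-77)^(3/2)) + 138952 = (-18136 - (-77)*I*√77) + 138952 = (-18136 + 77*I*√77) + 138952 = 120816 + 77*I*√77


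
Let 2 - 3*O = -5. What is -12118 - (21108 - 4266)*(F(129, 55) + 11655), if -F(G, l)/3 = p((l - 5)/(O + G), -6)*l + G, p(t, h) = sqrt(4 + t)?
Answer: -189787774 + 2778930*sqrt(170011)/197 ≈ -1.8397e+8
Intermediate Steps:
O = 7/3 (O = 2/3 - 1/3*(-5) = 2/3 + 5/3 = 7/3 ≈ 2.3333)
F(G, l) = -3*G - 3*l*sqrt(4 + (-5 + l)/(7/3 + G)) (F(G, l) = -3*(sqrt(4 + (l - 5)/(7/3 + G))*l + G) = -3*(sqrt(4 + (-5 + l)/(7/3 + G))*l + G) = -3*(l*sqrt(4 + (-5 + l)/(7/3 + G)) + G) = -3*(G + l*sqrt(4 + (-5 + l)/(7/3 + G))) = -3*G - 3*l*sqrt(4 + (-5 + l)/(7/3 + G)))
-12118 - (21108 - 4266)*(F(129, 55) + 11655) = -12118 - (21108 - 4266)*((-3*129 - 3*55*sqrt((13 + 3*55 + 12*129)/(7 + 3*129))) + 11655) = -12118 - 16842*((-387 - 3*55*sqrt((13 + 165 + 1548)/(7 + 387))) + 11655) = -12118 - 16842*((-387 - 3*55*sqrt(1726/394)) + 11655) = -12118 - 16842*((-387 - 3*55*sqrt((1/394)*1726)) + 11655) = -12118 - 16842*((-387 - 3*55*sqrt(863/197)) + 11655) = -12118 - 16842*((-387 - 3*55*sqrt(170011)/197) + 11655) = -12118 - 16842*((-387 - 165*sqrt(170011)/197) + 11655) = -12118 - 16842*(11268 - 165*sqrt(170011)/197) = -12118 - (189775656 - 2778930*sqrt(170011)/197) = -12118 + (-189775656 + 2778930*sqrt(170011)/197) = -189787774 + 2778930*sqrt(170011)/197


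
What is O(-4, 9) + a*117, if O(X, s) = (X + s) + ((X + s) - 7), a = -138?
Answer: -16143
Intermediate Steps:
O(X, s) = -7 + 2*X + 2*s (O(X, s) = (X + s) + (-7 + X + s) = -7 + 2*X + 2*s)
O(-4, 9) + a*117 = (-7 + 2*(-4) + 2*9) - 138*117 = (-7 - 8 + 18) - 16146 = 3 - 16146 = -16143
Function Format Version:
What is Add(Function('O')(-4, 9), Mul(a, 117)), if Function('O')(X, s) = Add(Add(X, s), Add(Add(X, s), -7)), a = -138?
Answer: -16143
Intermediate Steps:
Function('O')(X, s) = Add(-7, Mul(2, X), Mul(2, s)) (Function('O')(X, s) = Add(Add(X, s), Add(-7, X, s)) = Add(-7, Mul(2, X), Mul(2, s)))
Add(Function('O')(-4, 9), Mul(a, 117)) = Add(Add(-7, Mul(2, -4), Mul(2, 9)), Mul(-138, 117)) = Add(Add(-7, -8, 18), -16146) = Add(3, -16146) = -16143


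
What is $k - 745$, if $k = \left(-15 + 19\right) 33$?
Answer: $-613$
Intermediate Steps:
$k = 132$ ($k = 4 \cdot 33 = 132$)
$k - 745 = 132 - 745 = -613$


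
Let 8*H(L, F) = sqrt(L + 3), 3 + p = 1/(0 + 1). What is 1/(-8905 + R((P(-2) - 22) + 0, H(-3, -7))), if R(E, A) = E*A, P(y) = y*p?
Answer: -1/8905 ≈ -0.00011230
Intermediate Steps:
p = -2 (p = -3 + 1/(0 + 1) = -3 + 1/1 = -3 + 1 = -2)
H(L, F) = sqrt(3 + L)/8 (H(L, F) = sqrt(L + 3)/8 = sqrt(3 + L)/8)
P(y) = -2*y (P(y) = y*(-2) = -2*y)
R(E, A) = A*E
1/(-8905 + R((P(-2) - 22) + 0, H(-3, -7))) = 1/(-8905 + (sqrt(3 - 3)/8)*((-2*(-2) - 22) + 0)) = 1/(-8905 + (sqrt(0)/8)*((4 - 22) + 0)) = 1/(-8905 + ((1/8)*0)*(-18 + 0)) = 1/(-8905 + 0*(-18)) = 1/(-8905 + 0) = 1/(-8905) = -1/8905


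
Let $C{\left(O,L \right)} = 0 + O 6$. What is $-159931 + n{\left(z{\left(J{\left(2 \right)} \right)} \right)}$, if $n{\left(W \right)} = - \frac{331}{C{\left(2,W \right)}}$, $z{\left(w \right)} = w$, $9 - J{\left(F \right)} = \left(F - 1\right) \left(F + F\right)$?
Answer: $- \frac{1919503}{12} \approx -1.5996 \cdot 10^{5}$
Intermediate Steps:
$J{\left(F \right)} = 9 - 2 F \left(-1 + F\right)$ ($J{\left(F \right)} = 9 - \left(F - 1\right) \left(F + F\right) = 9 - \left(-1 + F\right) 2 F = 9 - 2 F \left(-1 + F\right)$)
$C{\left(O,L \right)} = 6 O$ ($C{\left(O,L \right)} = 0 + 6 O = 6 O$)
$n{\left(W \right)} = - \frac{331}{12}$ ($n{\left(W \right)} = - \frac{331}{6 \cdot 2} = - \frac{331}{12}$)
$-159931 + n{\left(z{\left(J{\left(2 \right)} \right)} \right)} = -159931 - \frac{331}{12} = - \frac{1919503}{12}$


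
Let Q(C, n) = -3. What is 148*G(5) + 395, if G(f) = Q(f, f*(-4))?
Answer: -49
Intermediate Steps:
G(f) = -3
148*G(5) + 395 = 148*(-3) + 395 = -444 + 395 = -49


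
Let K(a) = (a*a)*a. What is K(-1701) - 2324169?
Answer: -4923999270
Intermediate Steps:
K(a) = a**3 (K(a) = a**2*a = a**3)
K(-1701) - 2324169 = (-1701)**3 - 2324169 = -4921675101 - 2324169 = -4923999270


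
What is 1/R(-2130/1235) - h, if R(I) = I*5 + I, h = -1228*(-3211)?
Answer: -10078584295/2556 ≈ -3.9431e+6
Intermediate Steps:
h = 3943108
R(I) = 6*I (R(I) = 5*I + I = 6*I)
1/R(-2130/1235) - h = 1/(6*(-2130/1235)) - 1*3943108 = 1/(6*(-2130*1/1235)) - 3943108 = 1/(6*(-426/247)) - 3943108 = 1/(-2556/247) - 3943108 = -247/2556 - 3943108 = -10078584295/2556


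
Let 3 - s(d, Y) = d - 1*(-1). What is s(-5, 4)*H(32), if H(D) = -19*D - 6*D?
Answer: -5600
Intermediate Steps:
s(d, Y) = 2 - d (s(d, Y) = 3 - (d - 1*(-1)) = 3 - (d + 1) = 3 - (1 + d) = 3 + (-1 - d) = 2 - d)
H(D) = -25*D
s(-5, 4)*H(32) = (2 - 1*(-5))*(-25*32) = (2 + 5)*(-800) = 7*(-800) = -5600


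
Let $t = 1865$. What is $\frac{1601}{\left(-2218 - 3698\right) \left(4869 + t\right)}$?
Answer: $- \frac{1601}{39838344} \approx -4.0187 \cdot 10^{-5}$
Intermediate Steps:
$\frac{1601}{\left(-2218 - 3698\right) \left(4869 + t\right)} = \frac{1601}{\left(-2218 - 3698\right) \left(4869 + 1865\right)} = \frac{1601}{\left(-5916\right) 6734} = \frac{1601}{-39838344} = 1601 \left(- \frac{1}{39838344}\right) = - \frac{1601}{39838344}$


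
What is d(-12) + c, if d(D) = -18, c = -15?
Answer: -33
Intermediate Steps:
d(-12) + c = -18 - 15 = -33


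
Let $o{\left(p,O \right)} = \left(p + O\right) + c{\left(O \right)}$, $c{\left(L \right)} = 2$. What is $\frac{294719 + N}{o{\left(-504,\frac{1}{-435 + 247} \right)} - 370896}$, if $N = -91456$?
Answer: $- \frac{38213444}{69822825} \approx -0.54729$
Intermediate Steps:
$o{\left(p,O \right)} = 2 + O + p$ ($o{\left(p,O \right)} = \left(p + O\right) + 2 = \left(O + p\right) + 2 = 2 + O + p$)
$\frac{294719 + N}{o{\left(-504,\frac{1}{-435 + 247} \right)} - 370896} = \frac{294719 - 91456}{\left(2 + \frac{1}{-435 + 247} - 504\right) - 370896} = \frac{203263}{\left(2 + \frac{1}{-188} - 504\right) - 370896} = \frac{203263}{\left(2 - \frac{1}{188} - 504\right) - 370896} = \frac{203263}{- \frac{94377}{188} - 370896} = \frac{203263}{- \frac{69822825}{188}} = 203263 \left(- \frac{188}{69822825}\right) = - \frac{38213444}{69822825}$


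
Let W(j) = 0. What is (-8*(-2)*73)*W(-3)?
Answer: 0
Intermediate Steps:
(-8*(-2)*73)*W(-3) = (-8*(-2)*73)*0 = (16*73)*0 = 1168*0 = 0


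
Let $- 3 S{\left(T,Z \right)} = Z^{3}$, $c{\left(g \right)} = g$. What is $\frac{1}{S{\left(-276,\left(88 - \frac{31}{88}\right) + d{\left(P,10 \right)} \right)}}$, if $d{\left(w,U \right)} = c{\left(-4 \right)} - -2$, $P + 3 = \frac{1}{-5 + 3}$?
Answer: $- \frac{2044416}{428149603153} \approx -4.775 \cdot 10^{-6}$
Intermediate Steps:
$P = - \frac{7}{2}$ ($P = -3 + \frac{1}{-5 + 3} = -3 + \frac{1}{-2} = -3 - \frac{1}{2} = - \frac{7}{2} \approx -3.5$)
$d{\left(w,U \right)} = -2$ ($d{\left(w,U \right)} = -4 - -2 = -4 + 2 = -2$)
$S{\left(T,Z \right)} = - \frac{Z^{3}}{3}$
$\frac{1}{S{\left(-276,\left(88 - \frac{31}{88}\right) + d{\left(P,10 \right)} \right)}} = \frac{1}{\left(- \frac{1}{3}\right) \left(\left(88 - \frac{31}{88}\right) - 2\right)^{3}} = \frac{1}{\left(- \frac{1}{3}\right) \left(\frac{7713}{88} - 2\right)^{3}} = \frac{1}{\left(- \frac{1}{3}\right) \left(\frac{7537}{88}\right)^{3}} = \frac{1}{\left(- \frac{1}{3}\right) \frac{428149603153}{681472}} = \frac{1}{- \frac{428149603153}{2044416}} = - \frac{2044416}{428149603153}$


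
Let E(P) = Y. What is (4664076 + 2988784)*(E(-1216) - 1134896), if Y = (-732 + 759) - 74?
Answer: -8685559886980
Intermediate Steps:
Y = -47 (Y = 27 - 74 = -47)
E(P) = -47
(4664076 + 2988784)*(E(-1216) - 1134896) = (4664076 + 2988784)*(-47 - 1134896) = 7652860*(-1134943) = -8685559886980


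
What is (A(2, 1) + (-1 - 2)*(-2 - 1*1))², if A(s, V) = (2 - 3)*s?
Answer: 49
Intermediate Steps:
A(s, V) = -s
(A(2, 1) + (-1 - 2)*(-2 - 1*1))² = (-1*2 + (-1 - 2)*(-2 - 1*1))² = (-2 - 3*(-2 - 1))² = (-2 - 3*(-3))² = (-2 + 9)² = 7² = 49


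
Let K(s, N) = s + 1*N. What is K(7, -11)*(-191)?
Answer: 764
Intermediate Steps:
K(s, N) = N + s (K(s, N) = s + N = N + s)
K(7, -11)*(-191) = (-11 + 7)*(-191) = -4*(-191) = 764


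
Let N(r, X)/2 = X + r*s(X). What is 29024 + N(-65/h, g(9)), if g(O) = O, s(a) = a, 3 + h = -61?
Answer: 929929/32 ≈ 29060.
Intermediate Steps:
h = -64 (h = -3 - 61 = -64)
N(r, X) = 2*X + 2*X*r (N(r, X) = 2*(X + r*X) = 2*(X + X*r) = 2*X + 2*X*r)
29024 + N(-65/h, g(9)) = 29024 + 2*9*(1 - 65/(-64)) = 29024 + 2*9*(1 - 65*(-1/64)) = 29024 + 2*9*(1 + 65/64) = 29024 + 2*9*(129/64) = 29024 + 1161/32 = 929929/32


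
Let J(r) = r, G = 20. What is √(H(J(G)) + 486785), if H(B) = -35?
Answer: 5*√19470 ≈ 697.67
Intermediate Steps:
√(H(J(G)) + 486785) = √(-35 + 486785) = √486750 = 5*√19470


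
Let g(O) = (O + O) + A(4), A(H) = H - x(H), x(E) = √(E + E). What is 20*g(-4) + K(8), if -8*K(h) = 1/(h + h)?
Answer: -10241/128 - 40*√2 ≈ -136.58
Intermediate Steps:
x(E) = √2*√E (x(E) = √(2*E) = √2*√E)
A(H) = H - √2*√H
g(O) = 4 - 2*√2 + 2*O (g(O) = (O + O) + (4 - √2*√4) = 2*O + (4 - 1*√2*2) = 2*O + (4 - 2*√2) = 4 - 2*√2 + 2*O)
K(h) = -1/(16*h) (K(h) = -1/(8*(h + h)) = -1/(2*h)/8 = -1/(16*h))
20*g(-4) + K(8) = 20*(4 - 2*√2 + 2*(-4)) - 1/16/8 = 20*(4 - 2*√2 - 8) - 1/16*⅛ = 20*(-4 - 2*√2) - 1/128 = (-80 - 40*√2) - 1/128 = -10241/128 - 40*√2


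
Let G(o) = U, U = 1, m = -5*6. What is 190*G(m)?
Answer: 190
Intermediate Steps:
m = -30
G(o) = 1
190*G(m) = 190*1 = 190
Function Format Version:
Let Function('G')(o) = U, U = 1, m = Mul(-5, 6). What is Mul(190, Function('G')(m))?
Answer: 190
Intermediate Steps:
m = -30
Function('G')(o) = 1
Mul(190, Function('G')(m)) = Mul(190, 1) = 190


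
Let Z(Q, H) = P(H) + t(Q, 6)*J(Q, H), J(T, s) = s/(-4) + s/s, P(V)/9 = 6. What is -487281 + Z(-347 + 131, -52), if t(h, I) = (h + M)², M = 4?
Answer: 141989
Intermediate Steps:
P(V) = 54 (P(V) = 9*6 = 54)
J(T, s) = 1 - s/4 (J(T, s) = s*(-¼) + 1 = -s/4 + 1 = 1 - s/4)
t(h, I) = (4 + h)² (t(h, I) = (h + 4)² = (4 + h)²)
Z(Q, H) = 54 + (4 + Q)²*(1 - H/4)
-487281 + Z(-347 + 131, -52) = -487281 + (54 + (4 + (-347 + 131))²*(4 - 1*(-52))/4) = -487281 + (54 + (4 - 216)²*(4 + 52)/4) = -487281 + (54 + (¼)*(-212)²*56) = -487281 + (54 + (¼)*44944*56) = -487281 + (54 + 629216) = -487281 + 629270 = 141989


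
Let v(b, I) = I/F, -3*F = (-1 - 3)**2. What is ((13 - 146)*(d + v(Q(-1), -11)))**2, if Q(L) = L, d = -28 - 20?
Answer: 9556040025/256 ≈ 3.7328e+7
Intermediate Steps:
d = -48
F = -16/3 (F = -(-1 - 3)**2/3 = -1/3*(-4)**2 = -1/3*16 = -16/3 ≈ -5.3333)
v(b, I) = -3*I/16 (v(b, I) = I/(-16/3) = I*(-3/16) = -3*I/16)
((13 - 146)*(d + v(Q(-1), -11)))**2 = ((13 - 146)*(-48 - 3/16*(-11)))**2 = (-133*(-48 + 33/16))**2 = (-133*(-735/16))**2 = (97755/16)**2 = 9556040025/256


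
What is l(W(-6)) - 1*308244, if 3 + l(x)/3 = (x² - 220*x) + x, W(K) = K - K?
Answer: -308253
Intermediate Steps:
W(K) = 0
l(x) = -9 - 657*x + 3*x² (l(x) = -9 + 3*((x² - 220*x) + x) = -9 + 3*(x² - 219*x) = -9 + (-657*x + 3*x²) = -9 - 657*x + 3*x²)
l(W(-6)) - 1*308244 = (-9 - 657*0 + 3*0²) - 1*308244 = (-9 + 0 + 3*0) - 308244 = (-9 + 0 + 0) - 308244 = -9 - 308244 = -308253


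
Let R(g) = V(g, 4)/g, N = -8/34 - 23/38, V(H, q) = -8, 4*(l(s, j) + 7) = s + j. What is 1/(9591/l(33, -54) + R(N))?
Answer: -26607/20578420 ≈ -0.0012930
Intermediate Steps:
l(s, j) = -7 + j/4 + s/4 (l(s, j) = -7 + (s + j)/4 = -7 + (j + s)/4 = -7 + (j/4 + s/4) = -7 + j/4 + s/4)
N = -543/646 (N = -8*1/34 - 23*1/38 = -4/17 - 23/38 = -543/646 ≈ -0.84056)
R(g) = -8/g
1/(9591/l(33, -54) + R(N)) = 1/(9591/(-7 + (1/4)*(-54) + (1/4)*33) - 8/(-543/646)) = 1/(9591/(-7 - 27/2 + 33/4) - 8*(-646/543)) = 1/(9591/(-49/4) + 5168/543) = 1/(9591*(-4/49) + 5168/543) = 1/(-38364/49 + 5168/543) = 1/(-20578420/26607) = -26607/20578420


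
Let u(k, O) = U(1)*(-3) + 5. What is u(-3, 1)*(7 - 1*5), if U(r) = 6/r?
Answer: -26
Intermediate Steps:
u(k, O) = -13 (u(k, O) = (6/1)*(-3) + 5 = (6*1)*(-3) + 5 = 6*(-3) + 5 = -18 + 5 = -13)
u(-3, 1)*(7 - 1*5) = -13*(7 - 1*5) = -13*(7 - 5) = -13*2 = -26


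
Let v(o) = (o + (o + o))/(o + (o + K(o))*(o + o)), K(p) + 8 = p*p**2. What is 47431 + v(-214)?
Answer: 929701244458/19601131 ≈ 47431.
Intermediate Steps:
K(p) = -8 + p**3 (K(p) = -8 + p*p**2 = -8 + p**3)
v(o) = 3*o/(o + 2*o*(-8 + o + o**3)) (v(o) = (o + (o + o))/(o + (o + (-8 + o**3))*(o + o)) = (o + 2*o)/(o + (-8 + o + o**3)*(2*o)) = (3*o)/(o + 2*o*(-8 + o + o**3)) = 3*o/(o + 2*o*(-8 + o + o**3)))
47431 + v(-214) = 47431 + 3/(-15 + 2*(-214) + 2*(-214)**3) = 47431 + 3/(-15 - 428 + 2*(-9800344)) = 47431 + 3/(-15 - 428 - 19600688) = 47431 + 3/(-19601131) = 47431 + 3*(-1/19601131) = 47431 - 3/19601131 = 929701244458/19601131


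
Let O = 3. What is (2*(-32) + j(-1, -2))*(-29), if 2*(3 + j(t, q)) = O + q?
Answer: 3857/2 ≈ 1928.5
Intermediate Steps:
j(t, q) = -3/2 + q/2 (j(t, q) = -3 + (3 + q)/2 = -3 + (3/2 + q/2) = -3/2 + q/2)
(2*(-32) + j(-1, -2))*(-29) = (2*(-32) + (-3/2 + (½)*(-2)))*(-29) = (-64 + (-3/2 - 1))*(-29) = (-64 - 5/2)*(-29) = -133/2*(-29) = 3857/2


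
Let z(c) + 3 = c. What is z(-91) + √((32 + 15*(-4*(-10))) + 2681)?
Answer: -94 + √3313 ≈ -36.441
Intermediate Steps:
z(c) = -3 + c
z(-91) + √((32 + 15*(-4*(-10))) + 2681) = (-3 - 91) + √((32 + 15*(-4*(-10))) + 2681) = -94 + √((32 + 15*40) + 2681) = -94 + √((32 + 600) + 2681) = -94 + √(632 + 2681) = -94 + √3313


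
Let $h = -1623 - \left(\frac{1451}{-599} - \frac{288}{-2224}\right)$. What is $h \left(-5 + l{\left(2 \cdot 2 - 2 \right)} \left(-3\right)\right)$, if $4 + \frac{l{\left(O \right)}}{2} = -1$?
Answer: $- \frac{3373542400}{83261} \approx -40518.0$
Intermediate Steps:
$l{\left(O \right)} = -10$ ($l{\left(O \right)} = -8 + 2 \left(-1\right) = -8 - 2 = -10$)
$h = - \frac{134941696}{83261}$ ($h = -1623 - \left(1451 \left(- \frac{1}{599}\right) - - \frac{18}{139}\right) = -1623 - \left(- \frac{1451}{599} + \frac{18}{139}\right) = -1623 - - \frac{190907}{83261} = -1623 + \frac{190907}{83261} = - \frac{134941696}{83261} \approx -1620.7$)
$h \left(-5 + l{\left(2 \cdot 2 - 2 \right)} \left(-3\right)\right) = - \frac{134941696 \left(-5 - -30\right)}{83261} = - \frac{134941696 \left(-5 + 30\right)}{83261} = \left(- \frac{134941696}{83261}\right) 25 = - \frac{3373542400}{83261}$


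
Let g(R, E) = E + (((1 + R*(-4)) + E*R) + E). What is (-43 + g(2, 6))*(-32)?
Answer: 832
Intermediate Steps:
g(R, E) = 1 - 4*R + 2*E + E*R (g(R, E) = E + (((1 - 4*R) + E*R) + E) = E + ((1 - 4*R + E*R) + E) = E + (1 + E - 4*R + E*R) = 1 - 4*R + 2*E + E*R)
(-43 + g(2, 6))*(-32) = (-43 + (1 - 4*2 + 2*6 + 6*2))*(-32) = (-43 + (1 - 8 + 12 + 12))*(-32) = (-43 + 17)*(-32) = -26*(-32) = 832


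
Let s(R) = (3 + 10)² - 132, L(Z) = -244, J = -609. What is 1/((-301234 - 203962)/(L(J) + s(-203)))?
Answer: 207/505196 ≈ 0.00040974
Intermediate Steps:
s(R) = 37 (s(R) = 13² - 132 = 169 - 132 = 37)
1/((-301234 - 203962)/(L(J) + s(-203))) = 1/((-301234 - 203962)/(-244 + 37)) = 1/(-505196/(-207)) = 1/(-505196*(-1/207)) = 1/(505196/207) = 207/505196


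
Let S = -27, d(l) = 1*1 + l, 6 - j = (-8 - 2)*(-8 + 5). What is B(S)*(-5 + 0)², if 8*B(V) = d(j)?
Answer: -575/8 ≈ -71.875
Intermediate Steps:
j = -24 (j = 6 - (-8 - 2)*(-8 + 5) = 6 - (-10)*(-3) = 6 - 1*30 = 6 - 30 = -24)
d(l) = 1 + l
B(V) = -23/8 (B(V) = (1 - 24)/8 = (⅛)*(-23) = -23/8)
B(S)*(-5 + 0)² = -23*(-5 + 0)²/8 = -23/8*(-5)² = -23/8*25 = -575/8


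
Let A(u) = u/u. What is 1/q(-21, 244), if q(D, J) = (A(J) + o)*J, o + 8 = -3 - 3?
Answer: -1/3172 ≈ -0.00031526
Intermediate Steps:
A(u) = 1
o = -14 (o = -8 + (-3 - 3) = -8 - 6 = -14)
q(D, J) = -13*J (q(D, J) = (1 - 14)*J = -13*J)
1/q(-21, 244) = 1/(-13*244) = 1/(-3172) = -1/3172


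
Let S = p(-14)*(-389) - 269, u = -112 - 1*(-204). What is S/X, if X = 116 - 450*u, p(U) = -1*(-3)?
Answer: 359/10321 ≈ 0.034783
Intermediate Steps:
u = 92 (u = -112 + 204 = 92)
p(U) = 3
X = -41284 (X = 116 - 450*92 = 116 - 41400 = -41284)
S = -1436 (S = 3*(-389) - 269 = -1167 - 269 = -1436)
S/X = -1436/(-41284) = -1436*(-1/41284) = 359/10321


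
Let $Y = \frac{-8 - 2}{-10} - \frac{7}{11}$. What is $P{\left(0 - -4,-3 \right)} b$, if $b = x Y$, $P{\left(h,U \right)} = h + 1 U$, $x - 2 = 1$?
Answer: $\frac{12}{11} \approx 1.0909$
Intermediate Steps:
$x = 3$ ($x = 2 + 1 = 3$)
$Y = \frac{4}{11}$ ($Y = \left(-10\right) \left(- \frac{1}{10}\right) - \frac{7}{11} = 1 - \frac{7}{11} = \frac{4}{11} \approx 0.36364$)
$P{\left(h,U \right)} = U + h$ ($P{\left(h,U \right)} = h + U = U + h$)
$b = \frac{12}{11}$ ($b = 3 \cdot \frac{4}{11} = \frac{12}{11} \approx 1.0909$)
$P{\left(0 - -4,-3 \right)} b = \left(-3 + \left(0 - -4\right)\right) \frac{12}{11} = \left(-3 + \left(0 + 4\right)\right) \frac{12}{11} = \left(-3 + 4\right) \frac{12}{11} = 1 \cdot \frac{12}{11} = \frac{12}{11}$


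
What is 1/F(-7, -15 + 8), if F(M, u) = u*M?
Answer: 1/49 ≈ 0.020408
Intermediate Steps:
F(M, u) = M*u
1/F(-7, -15 + 8) = 1/(-7*(-15 + 8)) = 1/(-7*(-7)) = 1/49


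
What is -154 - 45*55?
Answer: -2629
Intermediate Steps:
-154 - 45*55 = -154 - 2475 = -2629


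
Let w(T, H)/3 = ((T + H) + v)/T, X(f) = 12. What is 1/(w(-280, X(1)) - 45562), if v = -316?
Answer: -35/1594451 ≈ -2.1951e-5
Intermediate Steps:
w(T, H) = 3*(-316 + H + T)/T (w(T, H) = 3*(((T + H) - 316)/T) = 3*(((H + T) - 316)/T) = 3*((-316 + H + T)/T) = 3*(-316 + H + T)/T)
1/(w(-280, X(1)) - 45562) = 1/(3*(-316 + 12 - 280)/(-280) - 45562) = 1/(3*(-1/280)*(-584) - 45562) = 1/(219/35 - 45562) = 1/(-1594451/35) = -35/1594451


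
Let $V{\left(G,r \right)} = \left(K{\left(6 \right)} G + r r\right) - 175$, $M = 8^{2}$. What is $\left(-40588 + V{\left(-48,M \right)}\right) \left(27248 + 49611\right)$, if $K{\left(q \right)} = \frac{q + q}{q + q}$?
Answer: $-2821878185$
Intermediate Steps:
$M = 64$
$K{\left(q \right)} = 1$ ($K{\left(q \right)} = \frac{2 q}{2 q} = 2 q \frac{1}{2 q} = 1$)
$V{\left(G,r \right)} = -175 + G + r^{2}$ ($V{\left(G,r \right)} = \left(1 G + r r\right) - 175 = \left(G + r^{2}\right) - 175 = -175 + G + r^{2}$)
$\left(-40588 + V{\left(-48,M \right)}\right) \left(27248 + 49611\right) = \left(-40588 - \left(223 - 4096\right)\right) \left(27248 + 49611\right) = \left(-40588 - -3873\right) 76859 = \left(-40588 + 3873\right) 76859 = \left(-36715\right) 76859 = -2821878185$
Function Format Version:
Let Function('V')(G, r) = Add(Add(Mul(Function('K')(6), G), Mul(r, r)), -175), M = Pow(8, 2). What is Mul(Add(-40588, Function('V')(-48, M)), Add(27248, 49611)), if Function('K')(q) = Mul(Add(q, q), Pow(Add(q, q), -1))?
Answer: -2821878185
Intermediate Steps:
M = 64
Function('K')(q) = 1 (Function('K')(q) = Mul(Mul(2, q), Pow(Mul(2, q), -1)) = Mul(Mul(2, q), Mul(Rational(1, 2), Pow(q, -1))) = 1)
Function('V')(G, r) = Add(-175, G, Pow(r, 2)) (Function('V')(G, r) = Add(Add(Mul(1, G), Mul(r, r)), -175) = Add(Add(G, Pow(r, 2)), -175) = Add(-175, G, Pow(r, 2)))
Mul(Add(-40588, Function('V')(-48, M)), Add(27248, 49611)) = Mul(Add(-40588, Add(-175, -48, Pow(64, 2))), Add(27248, 49611)) = Mul(Add(-40588, Add(-175, -48, 4096)), 76859) = Mul(Add(-40588, 3873), 76859) = Mul(-36715, 76859) = -2821878185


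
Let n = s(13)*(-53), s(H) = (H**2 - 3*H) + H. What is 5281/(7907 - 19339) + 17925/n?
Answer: -244943299/86643128 ≈ -2.8270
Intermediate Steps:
s(H) = H**2 - 2*H
n = -7579 (n = (13*(-2 + 13))*(-53) = (13*11)*(-53) = 143*(-53) = -7579)
5281/(7907 - 19339) + 17925/n = 5281/(7907 - 19339) + 17925/(-7579) = 5281/(-11432) + 17925*(-1/7579) = 5281*(-1/11432) - 17925/7579 = -5281/11432 - 17925/7579 = -244943299/86643128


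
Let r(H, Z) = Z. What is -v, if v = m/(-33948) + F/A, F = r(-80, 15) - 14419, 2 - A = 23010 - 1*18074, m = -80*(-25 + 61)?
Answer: -6988846/2326381 ≈ -3.0042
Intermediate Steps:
m = -2880 (m = -80*36 = -2880)
A = -4934 (A = 2 - (23010 - 1*18074) = 2 - (23010 - 18074) = 2 - 1*4936 = 2 - 4936 = -4934)
F = -14404 (F = 15 - 14419 = -14404)
v = 6988846/2326381 (v = -2880/(-33948) - 14404/(-4934) = -2880*(-1/33948) - 14404*(-1/4934) = 80/943 + 7202/2467 = 6988846/2326381 ≈ 3.0042)
-v = -1*6988846/2326381 = -6988846/2326381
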